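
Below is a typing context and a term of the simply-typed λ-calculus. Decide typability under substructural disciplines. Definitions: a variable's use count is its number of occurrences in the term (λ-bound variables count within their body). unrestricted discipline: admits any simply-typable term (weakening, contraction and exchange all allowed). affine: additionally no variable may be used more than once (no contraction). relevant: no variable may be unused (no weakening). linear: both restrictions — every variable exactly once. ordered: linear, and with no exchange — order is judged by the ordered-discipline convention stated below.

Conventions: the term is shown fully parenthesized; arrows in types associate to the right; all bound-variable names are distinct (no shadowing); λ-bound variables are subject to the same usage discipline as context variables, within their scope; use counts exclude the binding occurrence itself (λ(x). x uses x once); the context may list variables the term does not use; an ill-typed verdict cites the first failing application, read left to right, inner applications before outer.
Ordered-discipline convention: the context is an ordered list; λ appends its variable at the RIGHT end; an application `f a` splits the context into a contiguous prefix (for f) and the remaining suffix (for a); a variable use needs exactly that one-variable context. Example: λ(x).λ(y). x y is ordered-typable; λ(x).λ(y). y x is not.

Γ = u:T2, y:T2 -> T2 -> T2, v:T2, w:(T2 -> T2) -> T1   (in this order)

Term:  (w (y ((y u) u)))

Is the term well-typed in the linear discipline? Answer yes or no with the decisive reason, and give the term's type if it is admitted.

no — needs contraction — u ×2, y ×2; v never used (weakening)
counts: u: 2, y: 2, v: 0, w: 1
left-to-right use order: w, y, y, u, u
typing: ✓ — T1
per-discipline verdicts: ordered ✗ · linear ✗ · affine ✗ · relevant ✗ · unrestricted ✓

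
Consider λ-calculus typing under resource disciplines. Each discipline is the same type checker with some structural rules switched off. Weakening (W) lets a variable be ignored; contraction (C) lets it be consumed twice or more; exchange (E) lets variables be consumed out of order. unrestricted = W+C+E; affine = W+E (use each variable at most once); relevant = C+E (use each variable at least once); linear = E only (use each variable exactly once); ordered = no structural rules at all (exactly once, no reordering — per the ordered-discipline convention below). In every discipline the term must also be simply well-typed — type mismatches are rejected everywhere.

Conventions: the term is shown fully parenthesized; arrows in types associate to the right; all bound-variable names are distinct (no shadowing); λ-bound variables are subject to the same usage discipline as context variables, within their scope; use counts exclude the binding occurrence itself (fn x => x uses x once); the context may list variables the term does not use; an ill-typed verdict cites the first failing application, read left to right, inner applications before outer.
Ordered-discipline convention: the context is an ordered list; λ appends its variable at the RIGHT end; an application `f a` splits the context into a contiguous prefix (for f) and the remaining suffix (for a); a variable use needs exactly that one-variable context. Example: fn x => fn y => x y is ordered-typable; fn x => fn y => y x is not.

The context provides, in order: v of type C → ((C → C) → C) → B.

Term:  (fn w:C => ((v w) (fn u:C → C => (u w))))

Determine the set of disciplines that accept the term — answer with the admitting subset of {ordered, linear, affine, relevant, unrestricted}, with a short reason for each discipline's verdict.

admitted in: relevant, unrestricted
counts: v=1, w (λ-bound)=2, u (λ-bound)=1
uses in reading order: v, w, u, w
typing: the term checks, with type C → B
ordered ✗ (repeated use of w ×2)
linear ✗ (repeated use of w ×2)
affine ✗ (repeated use of w ×2)
relevant ✓ (v, w, u: all used, weakening unneeded)
unrestricted ✓ (typability at C → B is all that's needed)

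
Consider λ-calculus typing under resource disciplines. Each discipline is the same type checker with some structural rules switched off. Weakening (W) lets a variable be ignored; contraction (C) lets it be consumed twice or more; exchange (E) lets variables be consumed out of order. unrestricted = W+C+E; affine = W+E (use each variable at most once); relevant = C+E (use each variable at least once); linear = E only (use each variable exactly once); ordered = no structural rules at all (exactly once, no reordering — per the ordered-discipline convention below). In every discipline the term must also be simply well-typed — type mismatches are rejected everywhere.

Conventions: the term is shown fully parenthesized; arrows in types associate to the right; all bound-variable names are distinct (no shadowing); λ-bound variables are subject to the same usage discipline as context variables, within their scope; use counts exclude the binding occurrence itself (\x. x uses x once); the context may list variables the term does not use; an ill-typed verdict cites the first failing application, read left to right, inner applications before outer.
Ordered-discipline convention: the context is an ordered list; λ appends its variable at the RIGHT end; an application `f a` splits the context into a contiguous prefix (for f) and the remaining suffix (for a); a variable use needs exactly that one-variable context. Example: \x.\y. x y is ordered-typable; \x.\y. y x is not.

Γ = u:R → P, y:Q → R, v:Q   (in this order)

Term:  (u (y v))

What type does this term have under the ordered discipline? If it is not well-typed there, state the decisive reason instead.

term : P
usage: u: 1×, y: 1×, v: 1×
uses in reading order: u, y, v
typing: well-typed — term : P
per-discipline verdicts: ordered ✓ · linear ✓ · affine ✓ · relevant ✓ · unrestricted ✓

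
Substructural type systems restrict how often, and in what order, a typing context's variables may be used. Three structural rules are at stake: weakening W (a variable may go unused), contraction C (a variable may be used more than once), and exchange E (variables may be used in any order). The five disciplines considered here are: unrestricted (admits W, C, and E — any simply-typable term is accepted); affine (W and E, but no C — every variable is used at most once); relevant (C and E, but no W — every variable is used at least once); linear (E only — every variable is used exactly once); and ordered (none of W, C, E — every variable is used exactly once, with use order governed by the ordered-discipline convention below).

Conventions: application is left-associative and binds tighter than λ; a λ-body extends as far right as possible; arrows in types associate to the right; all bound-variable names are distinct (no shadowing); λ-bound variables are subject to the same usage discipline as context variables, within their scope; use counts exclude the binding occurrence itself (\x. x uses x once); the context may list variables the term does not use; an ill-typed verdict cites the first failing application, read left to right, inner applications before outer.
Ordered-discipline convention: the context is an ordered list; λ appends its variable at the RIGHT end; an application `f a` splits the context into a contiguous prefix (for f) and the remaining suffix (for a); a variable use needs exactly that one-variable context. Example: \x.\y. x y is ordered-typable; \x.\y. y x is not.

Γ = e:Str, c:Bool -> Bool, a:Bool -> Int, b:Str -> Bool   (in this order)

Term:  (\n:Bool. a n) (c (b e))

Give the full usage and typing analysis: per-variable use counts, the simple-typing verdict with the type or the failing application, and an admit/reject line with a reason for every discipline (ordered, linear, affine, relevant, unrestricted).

use counts: e=1; c=1; a=1; b=1; n (bound)=1
left-to-right use order: a, n, c, b, e
typing: well-typed at Int
ordered: ✗, no ordered split (uses run a, n, c, b, e)
linear: ✓, e, c, a, b, n: one use apiece
affine: ✓, no duplicate uses among e, c, a, b, n
relevant: ✓, none of e, c, a, b, n goes unused
unrestricted: ✓, well-typed at Int; no restrictions here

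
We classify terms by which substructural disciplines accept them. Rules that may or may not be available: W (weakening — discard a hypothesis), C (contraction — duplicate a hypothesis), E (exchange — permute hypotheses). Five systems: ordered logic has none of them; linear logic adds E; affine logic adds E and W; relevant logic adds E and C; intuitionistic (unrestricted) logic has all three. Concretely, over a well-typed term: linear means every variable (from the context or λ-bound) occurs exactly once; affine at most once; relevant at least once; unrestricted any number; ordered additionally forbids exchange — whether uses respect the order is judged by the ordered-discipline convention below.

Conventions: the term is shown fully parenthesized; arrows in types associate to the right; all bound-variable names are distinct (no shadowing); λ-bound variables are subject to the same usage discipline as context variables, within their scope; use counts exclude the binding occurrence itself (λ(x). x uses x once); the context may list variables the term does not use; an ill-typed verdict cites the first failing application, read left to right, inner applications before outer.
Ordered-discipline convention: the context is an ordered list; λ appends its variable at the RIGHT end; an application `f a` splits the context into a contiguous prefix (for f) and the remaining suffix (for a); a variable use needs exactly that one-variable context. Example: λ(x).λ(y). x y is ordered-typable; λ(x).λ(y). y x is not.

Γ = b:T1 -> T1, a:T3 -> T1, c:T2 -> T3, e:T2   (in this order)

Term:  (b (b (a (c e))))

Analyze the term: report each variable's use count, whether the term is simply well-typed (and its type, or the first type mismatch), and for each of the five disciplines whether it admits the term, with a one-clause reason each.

variable uses: b: 2; a: 1; c: 1; e: 1
use order (left to right): b, b, a, c, e
typing: well-typed — term : T1
ordered ✗ (repeated use of b ×2)
linear ✗ (repeated use of b ×2)
affine ✗ (repeated use of b ×2)
relevant ✓ (none of b, a, c, e goes unused)
unrestricted ✓ (type-checks (T1) and nothing is barred)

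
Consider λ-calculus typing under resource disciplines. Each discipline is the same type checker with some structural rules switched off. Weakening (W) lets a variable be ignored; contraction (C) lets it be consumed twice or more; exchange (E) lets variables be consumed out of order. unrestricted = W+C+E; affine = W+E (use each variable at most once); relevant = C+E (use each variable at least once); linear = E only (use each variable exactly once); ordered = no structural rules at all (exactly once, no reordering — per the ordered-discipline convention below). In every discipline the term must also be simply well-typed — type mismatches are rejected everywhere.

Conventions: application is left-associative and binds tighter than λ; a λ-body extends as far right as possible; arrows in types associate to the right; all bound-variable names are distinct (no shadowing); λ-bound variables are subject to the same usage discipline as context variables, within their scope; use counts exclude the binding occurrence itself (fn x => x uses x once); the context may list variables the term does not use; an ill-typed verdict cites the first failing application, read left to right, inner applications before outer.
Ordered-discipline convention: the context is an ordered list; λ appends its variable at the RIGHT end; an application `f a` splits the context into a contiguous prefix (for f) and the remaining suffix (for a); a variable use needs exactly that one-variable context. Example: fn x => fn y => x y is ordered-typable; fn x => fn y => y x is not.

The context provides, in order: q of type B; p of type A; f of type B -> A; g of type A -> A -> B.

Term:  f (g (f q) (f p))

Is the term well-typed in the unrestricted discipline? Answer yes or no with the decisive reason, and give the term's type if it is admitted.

no — fails simple typing
variable uses: q ×1; p ×1; f ×3; g ×1
order of uses: f, g, f, q, f, p
typing: ill-typed: an argument A mismatches the expected B
summary: ordered ✗ | linear ✗ | affine ✗ | relevant ✗ | unrestricted ✗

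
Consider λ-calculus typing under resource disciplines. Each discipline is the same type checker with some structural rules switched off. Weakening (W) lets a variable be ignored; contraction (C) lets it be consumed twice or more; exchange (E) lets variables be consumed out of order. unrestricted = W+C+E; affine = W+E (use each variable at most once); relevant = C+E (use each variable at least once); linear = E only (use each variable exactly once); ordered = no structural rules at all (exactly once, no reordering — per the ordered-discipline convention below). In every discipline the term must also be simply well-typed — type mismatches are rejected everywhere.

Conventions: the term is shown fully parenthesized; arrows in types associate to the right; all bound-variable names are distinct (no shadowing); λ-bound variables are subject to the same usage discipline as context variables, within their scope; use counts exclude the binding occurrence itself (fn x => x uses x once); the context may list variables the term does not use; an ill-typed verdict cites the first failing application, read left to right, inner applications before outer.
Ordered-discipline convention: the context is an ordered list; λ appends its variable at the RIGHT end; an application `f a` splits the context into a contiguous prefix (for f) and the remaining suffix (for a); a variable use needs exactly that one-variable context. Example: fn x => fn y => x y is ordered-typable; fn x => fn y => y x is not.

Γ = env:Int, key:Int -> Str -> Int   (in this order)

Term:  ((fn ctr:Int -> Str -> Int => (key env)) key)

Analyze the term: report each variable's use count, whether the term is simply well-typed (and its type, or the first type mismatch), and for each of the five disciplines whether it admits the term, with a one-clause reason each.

usage: env ×1; key ×2; ctr (λ-bound) ×0
use order (left to right): key, env, key
typing: ✓ — Str -> Int
ordered: ✗ — repeated use of key ×2; unused: ctr — weakening required
linear: ✗ — repeated use of key ×2; unused: ctr — weakening required
affine: ✗ — repeated use of key ×2
relevant: ✗ — unused: ctr — weakening required
unrestricted: ✓ — type-checks (Str -> Int) and nothing is barred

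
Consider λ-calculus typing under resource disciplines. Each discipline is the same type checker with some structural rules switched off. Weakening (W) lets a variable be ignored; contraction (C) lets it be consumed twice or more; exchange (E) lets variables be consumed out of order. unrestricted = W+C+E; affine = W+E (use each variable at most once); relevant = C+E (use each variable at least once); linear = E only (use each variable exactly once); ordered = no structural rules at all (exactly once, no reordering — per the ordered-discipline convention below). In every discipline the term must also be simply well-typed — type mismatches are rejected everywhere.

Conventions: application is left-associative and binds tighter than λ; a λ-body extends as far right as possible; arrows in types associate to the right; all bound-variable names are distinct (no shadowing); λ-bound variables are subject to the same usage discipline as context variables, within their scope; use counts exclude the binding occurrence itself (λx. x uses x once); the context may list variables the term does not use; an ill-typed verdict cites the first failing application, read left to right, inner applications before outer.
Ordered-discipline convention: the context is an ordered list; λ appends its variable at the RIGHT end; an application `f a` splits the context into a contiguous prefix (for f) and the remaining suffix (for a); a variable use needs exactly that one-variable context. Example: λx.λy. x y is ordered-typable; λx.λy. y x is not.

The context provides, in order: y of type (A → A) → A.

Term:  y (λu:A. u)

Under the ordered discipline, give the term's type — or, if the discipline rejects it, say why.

term : A
counts: y=1, u [bound]=1
uses in reading order: y, u
typing: well-typed — term : A
across the five disciplines: ordered ✓, linear ✓, affine ✓, relevant ✓, unrestricted ✓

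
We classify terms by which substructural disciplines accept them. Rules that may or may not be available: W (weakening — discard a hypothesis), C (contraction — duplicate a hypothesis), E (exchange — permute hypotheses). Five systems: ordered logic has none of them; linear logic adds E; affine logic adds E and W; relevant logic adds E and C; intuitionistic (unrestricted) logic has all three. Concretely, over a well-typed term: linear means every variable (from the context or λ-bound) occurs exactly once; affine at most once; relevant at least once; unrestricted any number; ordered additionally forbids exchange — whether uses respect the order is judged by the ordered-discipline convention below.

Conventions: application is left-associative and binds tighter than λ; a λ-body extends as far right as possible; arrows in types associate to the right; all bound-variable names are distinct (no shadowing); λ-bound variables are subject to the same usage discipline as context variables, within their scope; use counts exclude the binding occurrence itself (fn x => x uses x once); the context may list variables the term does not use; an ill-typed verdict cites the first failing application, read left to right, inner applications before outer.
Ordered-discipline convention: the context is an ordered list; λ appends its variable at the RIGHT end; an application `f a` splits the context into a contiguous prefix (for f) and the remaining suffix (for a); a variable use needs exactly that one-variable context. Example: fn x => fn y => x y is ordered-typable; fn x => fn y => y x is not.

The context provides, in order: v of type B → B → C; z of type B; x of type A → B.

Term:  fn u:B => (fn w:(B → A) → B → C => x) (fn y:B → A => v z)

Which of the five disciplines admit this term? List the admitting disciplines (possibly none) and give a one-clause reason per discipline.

admitted in: affine, unrestricted
variable uses: v ×1, z ×1, x ×1, u (bound) ×0, w (bound) ×0, y (bound) ×0
order of uses: x, v, z
typing: ✓ — B → A → B
ordered ✗ (unused: u, w, y — weakening required)
linear ✗ (unused: u, w, y — weakening required)
affine ✓ (at most one use each (v, z, x, u, w, y))
relevant ✗ (unused: u, w, y — weakening required)
unrestricted ✓ (type-checks (B → A → B) and nothing is barred)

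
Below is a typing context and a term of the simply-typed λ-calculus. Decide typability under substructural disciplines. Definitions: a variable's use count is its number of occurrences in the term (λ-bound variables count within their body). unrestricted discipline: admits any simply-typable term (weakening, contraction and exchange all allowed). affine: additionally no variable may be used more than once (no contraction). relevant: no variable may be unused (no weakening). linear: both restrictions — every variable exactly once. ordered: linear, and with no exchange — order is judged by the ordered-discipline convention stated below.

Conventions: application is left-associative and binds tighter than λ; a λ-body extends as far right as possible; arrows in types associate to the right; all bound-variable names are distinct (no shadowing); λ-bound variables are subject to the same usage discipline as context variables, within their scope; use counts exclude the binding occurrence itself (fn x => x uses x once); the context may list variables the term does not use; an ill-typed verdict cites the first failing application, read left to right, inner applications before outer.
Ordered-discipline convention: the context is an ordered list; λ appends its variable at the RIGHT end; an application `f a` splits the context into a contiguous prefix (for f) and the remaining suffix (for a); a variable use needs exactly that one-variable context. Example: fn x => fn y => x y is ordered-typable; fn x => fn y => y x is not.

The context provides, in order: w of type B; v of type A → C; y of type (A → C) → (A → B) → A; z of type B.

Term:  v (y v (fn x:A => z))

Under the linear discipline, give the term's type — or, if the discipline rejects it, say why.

not well-typed under linear — v ×2 used more than once (contraction); w, x never used (weakening)
usage: w ×0, v ×2, y ×1, z ×1, x (bound) ×0
order of uses: v, y, v, z
typing: well-typed at C
all disciplines: ordered ✗ | linear ✗ | affine ✗ | relevant ✗ | unrestricted ✓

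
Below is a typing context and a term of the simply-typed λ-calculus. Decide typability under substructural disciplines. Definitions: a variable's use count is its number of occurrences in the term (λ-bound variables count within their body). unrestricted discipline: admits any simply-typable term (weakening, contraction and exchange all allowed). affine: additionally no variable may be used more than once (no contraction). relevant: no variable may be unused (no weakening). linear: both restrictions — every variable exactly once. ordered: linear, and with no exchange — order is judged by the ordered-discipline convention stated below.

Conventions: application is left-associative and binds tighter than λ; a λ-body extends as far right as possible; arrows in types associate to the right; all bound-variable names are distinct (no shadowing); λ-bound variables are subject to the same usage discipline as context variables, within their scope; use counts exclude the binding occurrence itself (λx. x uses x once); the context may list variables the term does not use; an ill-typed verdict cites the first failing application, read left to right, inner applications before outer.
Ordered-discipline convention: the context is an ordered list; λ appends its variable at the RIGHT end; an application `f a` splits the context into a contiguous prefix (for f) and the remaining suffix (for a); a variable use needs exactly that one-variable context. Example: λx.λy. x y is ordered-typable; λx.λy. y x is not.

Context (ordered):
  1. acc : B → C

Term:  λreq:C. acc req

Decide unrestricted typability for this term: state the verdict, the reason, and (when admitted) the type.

no — not simply typable
use counts: acc: 1×, req [bound]: 1×
left-to-right use order: acc, req
typing: ill-typed: argument of type C where B is required
all disciplines: ordered ✗ | linear ✗ | affine ✗ | relevant ✗ | unrestricted ✗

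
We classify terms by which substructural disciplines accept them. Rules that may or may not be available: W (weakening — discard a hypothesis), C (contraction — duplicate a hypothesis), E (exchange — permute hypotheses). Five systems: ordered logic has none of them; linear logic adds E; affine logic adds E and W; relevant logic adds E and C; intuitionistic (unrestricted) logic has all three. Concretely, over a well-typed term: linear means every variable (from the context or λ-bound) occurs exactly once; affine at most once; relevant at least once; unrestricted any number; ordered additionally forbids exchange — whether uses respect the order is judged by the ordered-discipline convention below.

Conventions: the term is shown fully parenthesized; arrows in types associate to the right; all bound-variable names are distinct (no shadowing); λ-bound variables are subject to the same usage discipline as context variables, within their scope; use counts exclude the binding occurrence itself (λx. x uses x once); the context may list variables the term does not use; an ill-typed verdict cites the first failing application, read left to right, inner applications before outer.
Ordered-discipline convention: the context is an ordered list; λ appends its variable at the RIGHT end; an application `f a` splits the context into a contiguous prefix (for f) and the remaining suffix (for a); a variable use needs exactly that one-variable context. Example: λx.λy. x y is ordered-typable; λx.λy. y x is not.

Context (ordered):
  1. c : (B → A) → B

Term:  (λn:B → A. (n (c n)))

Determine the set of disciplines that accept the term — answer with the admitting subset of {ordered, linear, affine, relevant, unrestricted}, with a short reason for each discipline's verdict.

accepted by: relevant, unrestricted
usage: c=1, n (bound)=2
order of uses: n, c, n
typing: well-typed — term : (B → A) → A
ordered: ✗, uses contraction: n ×2
linear: ✗, uses contraction: n ×2
affine: ✗, uses contraction: n ×2
relevant: ✓, at least one use each (c, n)
unrestricted: ✓, typability at (B → A) → A is all that's needed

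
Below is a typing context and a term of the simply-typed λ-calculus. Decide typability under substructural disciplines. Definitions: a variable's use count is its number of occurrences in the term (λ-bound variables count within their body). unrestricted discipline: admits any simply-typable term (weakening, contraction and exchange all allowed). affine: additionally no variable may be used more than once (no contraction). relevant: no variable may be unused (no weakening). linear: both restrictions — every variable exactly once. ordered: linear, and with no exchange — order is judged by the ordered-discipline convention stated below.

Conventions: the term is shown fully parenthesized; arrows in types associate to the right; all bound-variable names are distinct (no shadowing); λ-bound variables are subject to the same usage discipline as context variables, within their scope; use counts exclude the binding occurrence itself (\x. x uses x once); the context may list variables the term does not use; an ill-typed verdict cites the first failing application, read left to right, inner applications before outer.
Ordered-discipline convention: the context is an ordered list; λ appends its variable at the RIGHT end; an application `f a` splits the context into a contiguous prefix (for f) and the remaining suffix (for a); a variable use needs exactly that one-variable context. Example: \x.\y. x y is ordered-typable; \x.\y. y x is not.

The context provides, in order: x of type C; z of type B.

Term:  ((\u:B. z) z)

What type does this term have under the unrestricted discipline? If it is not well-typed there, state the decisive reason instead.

term : B
variable uses: x: 0, z: 2, u (bound): 0
order of uses: z, z
typing: the term checks, with type B
across the five disciplines: ordered ✗, linear ✗, affine ✗, relevant ✗, unrestricted ✓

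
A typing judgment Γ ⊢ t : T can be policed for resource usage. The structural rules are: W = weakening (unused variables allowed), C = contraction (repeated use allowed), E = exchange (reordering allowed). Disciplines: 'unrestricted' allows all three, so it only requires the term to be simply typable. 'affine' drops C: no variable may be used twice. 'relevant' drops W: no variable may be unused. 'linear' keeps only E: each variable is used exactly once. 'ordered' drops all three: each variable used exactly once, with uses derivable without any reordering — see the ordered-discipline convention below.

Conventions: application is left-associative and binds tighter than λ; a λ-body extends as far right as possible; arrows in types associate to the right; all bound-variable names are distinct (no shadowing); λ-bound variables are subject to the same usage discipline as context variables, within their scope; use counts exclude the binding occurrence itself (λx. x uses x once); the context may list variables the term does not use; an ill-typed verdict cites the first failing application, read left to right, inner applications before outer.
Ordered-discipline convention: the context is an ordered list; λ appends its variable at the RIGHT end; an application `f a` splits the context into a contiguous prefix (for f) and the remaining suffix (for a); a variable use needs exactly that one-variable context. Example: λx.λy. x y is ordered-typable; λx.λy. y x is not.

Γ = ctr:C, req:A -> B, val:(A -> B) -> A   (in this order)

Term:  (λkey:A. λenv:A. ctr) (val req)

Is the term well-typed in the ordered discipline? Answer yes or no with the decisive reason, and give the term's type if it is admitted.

no — key, env never used (weakening)
usage: ctr=1; req=1; val=1; key [bound]=0; env [bound]=0
left-to-right use order: ctr, val, req
typing: well-typed — term : A -> C
across the five disciplines: ordered ✗ · linear ✗ · affine ✓ · relevant ✗ · unrestricted ✓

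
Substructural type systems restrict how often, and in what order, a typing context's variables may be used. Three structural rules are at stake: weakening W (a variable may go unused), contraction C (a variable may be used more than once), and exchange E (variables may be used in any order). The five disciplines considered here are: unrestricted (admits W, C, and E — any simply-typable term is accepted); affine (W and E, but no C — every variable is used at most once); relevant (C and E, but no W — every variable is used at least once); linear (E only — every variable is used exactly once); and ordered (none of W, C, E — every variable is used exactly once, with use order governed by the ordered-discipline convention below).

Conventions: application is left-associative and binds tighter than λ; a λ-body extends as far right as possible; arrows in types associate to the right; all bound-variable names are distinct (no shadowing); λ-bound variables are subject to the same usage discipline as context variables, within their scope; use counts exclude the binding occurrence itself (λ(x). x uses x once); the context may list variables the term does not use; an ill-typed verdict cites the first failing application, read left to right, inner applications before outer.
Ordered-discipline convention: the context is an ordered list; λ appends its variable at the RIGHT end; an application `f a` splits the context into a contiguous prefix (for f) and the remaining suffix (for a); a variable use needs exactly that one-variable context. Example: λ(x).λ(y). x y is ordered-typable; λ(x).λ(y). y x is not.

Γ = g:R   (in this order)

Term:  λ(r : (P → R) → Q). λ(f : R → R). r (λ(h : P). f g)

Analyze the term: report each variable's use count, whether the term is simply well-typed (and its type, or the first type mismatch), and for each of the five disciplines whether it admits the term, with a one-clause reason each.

counts: g: 1×, r (bound): 1×, f (bound): 1×, h (bound): 0×
order of uses: r, f, g
typing: well-typed at ((P → R) → Q) → (R → R) → Q
ordered ✗ (h left unused)
linear ✗ (h left unused)
affine ✓ (g, r, f, h: no repeats, contraction unneeded)
relevant ✗ (h left unused)
unrestricted ✓ (well-typed at ((P → R) → Q) → (R → R) → Q; no restrictions here)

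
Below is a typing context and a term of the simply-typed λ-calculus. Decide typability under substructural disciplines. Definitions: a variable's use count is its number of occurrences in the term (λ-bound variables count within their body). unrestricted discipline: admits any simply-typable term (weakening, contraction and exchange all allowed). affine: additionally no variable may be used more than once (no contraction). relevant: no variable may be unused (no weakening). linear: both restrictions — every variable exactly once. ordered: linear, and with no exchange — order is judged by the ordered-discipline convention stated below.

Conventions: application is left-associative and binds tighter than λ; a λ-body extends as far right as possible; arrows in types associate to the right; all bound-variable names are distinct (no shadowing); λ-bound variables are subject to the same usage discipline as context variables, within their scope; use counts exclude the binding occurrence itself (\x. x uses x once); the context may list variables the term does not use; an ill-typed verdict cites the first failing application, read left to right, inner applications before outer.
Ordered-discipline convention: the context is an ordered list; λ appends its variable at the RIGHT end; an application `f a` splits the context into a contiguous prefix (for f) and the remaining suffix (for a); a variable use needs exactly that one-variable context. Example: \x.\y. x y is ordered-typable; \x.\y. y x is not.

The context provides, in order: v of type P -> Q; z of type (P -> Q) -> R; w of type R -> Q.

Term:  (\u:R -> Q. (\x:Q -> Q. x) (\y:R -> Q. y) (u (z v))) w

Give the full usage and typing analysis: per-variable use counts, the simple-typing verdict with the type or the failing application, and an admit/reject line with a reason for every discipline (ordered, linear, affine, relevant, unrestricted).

variable uses: v: 1×; z: 1×; w: 1×; u [bound]: 1×; x [bound]: 1×; y [bound]: 1×
use order (left to right): x, y, u, z, v, w
typing: ill-typed: an argument (R -> Q) -> R -> Q mismatches the expected Q -> Q
ordered ✗ (the type mismatch rejects it)
linear ✗ (not simply typable)
affine ✗ (fails simple typing)
relevant ✗ (a type mismatch blocks all five)
unrestricted ✗ (the type mismatch rejects it)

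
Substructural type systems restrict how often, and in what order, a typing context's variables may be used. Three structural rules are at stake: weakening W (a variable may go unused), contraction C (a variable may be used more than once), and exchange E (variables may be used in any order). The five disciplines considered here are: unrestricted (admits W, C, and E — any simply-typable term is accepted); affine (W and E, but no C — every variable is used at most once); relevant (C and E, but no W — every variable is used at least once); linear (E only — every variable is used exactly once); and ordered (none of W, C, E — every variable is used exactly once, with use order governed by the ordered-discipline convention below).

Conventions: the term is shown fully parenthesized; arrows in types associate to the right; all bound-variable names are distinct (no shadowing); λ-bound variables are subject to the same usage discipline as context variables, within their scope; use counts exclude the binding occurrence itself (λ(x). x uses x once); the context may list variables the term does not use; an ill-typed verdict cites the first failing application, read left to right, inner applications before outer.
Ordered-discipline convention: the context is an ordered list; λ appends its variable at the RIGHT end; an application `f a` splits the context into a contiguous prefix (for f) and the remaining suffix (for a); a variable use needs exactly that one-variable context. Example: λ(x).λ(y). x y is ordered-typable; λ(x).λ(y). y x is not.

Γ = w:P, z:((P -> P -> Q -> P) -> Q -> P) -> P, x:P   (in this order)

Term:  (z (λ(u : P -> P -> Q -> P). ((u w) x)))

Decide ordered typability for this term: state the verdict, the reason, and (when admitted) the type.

no — no ordered split (uses run z, u, w, x)
usage: w ×1; z ×1; x ×1; u [bound] ×1
uses in reading order: z, u, w, x
typing: well-typed at P
across the five disciplines: ordered ✗, linear ✓, affine ✓, relevant ✓, unrestricted ✓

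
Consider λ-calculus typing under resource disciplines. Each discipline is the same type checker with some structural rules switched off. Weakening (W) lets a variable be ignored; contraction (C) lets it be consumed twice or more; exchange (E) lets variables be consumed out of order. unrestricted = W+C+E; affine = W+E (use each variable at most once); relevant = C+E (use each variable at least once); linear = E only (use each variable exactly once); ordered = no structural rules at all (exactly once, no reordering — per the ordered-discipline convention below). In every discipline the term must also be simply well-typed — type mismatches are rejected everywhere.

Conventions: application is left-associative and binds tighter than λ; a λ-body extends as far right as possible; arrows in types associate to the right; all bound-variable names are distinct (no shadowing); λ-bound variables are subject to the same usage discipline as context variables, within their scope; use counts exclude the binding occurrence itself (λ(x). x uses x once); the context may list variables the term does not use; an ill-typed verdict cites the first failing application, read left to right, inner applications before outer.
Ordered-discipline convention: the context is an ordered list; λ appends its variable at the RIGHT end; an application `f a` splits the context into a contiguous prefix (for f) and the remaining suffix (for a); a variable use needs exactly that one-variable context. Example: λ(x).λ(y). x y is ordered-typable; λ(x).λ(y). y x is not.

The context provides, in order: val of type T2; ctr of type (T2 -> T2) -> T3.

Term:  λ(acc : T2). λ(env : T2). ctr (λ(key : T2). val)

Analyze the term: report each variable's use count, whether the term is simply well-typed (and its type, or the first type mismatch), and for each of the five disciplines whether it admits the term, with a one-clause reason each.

counts: val=1, ctr=1, acc [bound]=0, env [bound]=0, key [bound]=0
use order (left to right): ctr, val
typing: well-typed — term : T2 -> T2 -> T3
ordered: ✗, needs weakening: acc, env, key unused
linear: ✗, needs weakening: acc, env, key unused
affine: ✓, val, ctr, acc, env, key: no repeats, contraction unneeded
relevant: ✗, needs weakening: acc, env, key unused
unrestricted: ✓, typability at T2 -> T2 -> T3 is all that's needed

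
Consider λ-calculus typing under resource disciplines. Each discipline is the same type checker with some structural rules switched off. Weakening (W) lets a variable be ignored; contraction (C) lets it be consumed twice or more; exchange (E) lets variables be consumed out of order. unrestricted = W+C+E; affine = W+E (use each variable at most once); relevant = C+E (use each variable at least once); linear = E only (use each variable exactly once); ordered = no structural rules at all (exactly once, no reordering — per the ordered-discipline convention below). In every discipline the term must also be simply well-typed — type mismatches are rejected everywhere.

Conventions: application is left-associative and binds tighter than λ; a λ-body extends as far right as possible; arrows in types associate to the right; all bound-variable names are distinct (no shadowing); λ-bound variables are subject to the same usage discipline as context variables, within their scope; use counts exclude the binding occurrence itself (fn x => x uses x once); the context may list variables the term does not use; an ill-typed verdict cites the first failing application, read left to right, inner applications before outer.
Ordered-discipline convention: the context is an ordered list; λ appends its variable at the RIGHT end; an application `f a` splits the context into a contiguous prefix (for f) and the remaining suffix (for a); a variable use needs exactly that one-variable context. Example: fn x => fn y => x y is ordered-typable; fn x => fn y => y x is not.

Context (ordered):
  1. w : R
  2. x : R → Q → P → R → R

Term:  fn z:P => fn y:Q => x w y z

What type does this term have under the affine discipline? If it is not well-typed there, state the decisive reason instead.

term : P → Q → R → R
variable uses: w=1; x=1; z [bound]=1; y [bound]=1
left-to-right use order: x, w, y, z
typing: ✓ — P → Q → R → R
all disciplines: ordered ✗ · linear ✓ · affine ✓ · relevant ✓ · unrestricted ✓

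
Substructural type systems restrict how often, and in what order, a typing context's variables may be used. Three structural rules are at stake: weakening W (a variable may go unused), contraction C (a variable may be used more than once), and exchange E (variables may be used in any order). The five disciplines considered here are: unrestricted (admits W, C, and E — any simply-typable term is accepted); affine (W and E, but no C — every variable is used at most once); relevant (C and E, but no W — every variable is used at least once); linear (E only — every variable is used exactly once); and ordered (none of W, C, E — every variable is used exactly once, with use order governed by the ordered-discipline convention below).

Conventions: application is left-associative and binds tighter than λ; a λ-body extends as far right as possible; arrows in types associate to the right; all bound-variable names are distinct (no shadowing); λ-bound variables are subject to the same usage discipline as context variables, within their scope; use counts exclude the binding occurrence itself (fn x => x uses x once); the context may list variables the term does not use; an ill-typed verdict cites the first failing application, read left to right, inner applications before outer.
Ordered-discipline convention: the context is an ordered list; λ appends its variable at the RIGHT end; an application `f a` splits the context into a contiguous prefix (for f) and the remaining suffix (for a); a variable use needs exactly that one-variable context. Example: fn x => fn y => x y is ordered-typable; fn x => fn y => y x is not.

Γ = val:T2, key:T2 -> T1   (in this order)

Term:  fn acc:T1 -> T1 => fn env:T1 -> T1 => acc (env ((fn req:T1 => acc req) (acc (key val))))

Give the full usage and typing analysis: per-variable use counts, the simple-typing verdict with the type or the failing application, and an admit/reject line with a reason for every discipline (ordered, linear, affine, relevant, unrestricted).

counts: val: 1×; key: 1×; acc (λ-bound): 3×; env (λ-bound): 1×; req (λ-bound): 1×
uses in reading order: acc, env, acc, req, acc, key, val
typing: the term checks, with type (T1 -> T1) -> (T1 -> T1) -> T1
ordered ✗ (needs contraction — acc ×3)
linear ✗ (needs contraction — acc ×3)
affine ✗ (needs contraction — acc ×3)
relevant ✓ (every one of val, key, acc, env, req appears)
unrestricted ✓ (simply typable at (T1 -> T1) -> (T1 -> T1) -> T1; W, C, E all held)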